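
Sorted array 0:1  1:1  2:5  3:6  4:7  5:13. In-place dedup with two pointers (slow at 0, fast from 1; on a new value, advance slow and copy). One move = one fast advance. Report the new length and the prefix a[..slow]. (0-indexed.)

length 5; prefix = [1, 5, 6, 7, 13]

(s=0,f=1) a[fast]=1=a[slow] dup → fast++
(s=0,f=2) a[fast]=5≠a[slow]=1 write a[1]=5 → slow++,fast++
(s=1,f=3) a[fast]=6≠a[slow]=5 write a[2]=6 → slow++,fast++
(s=2,f=4) a[fast]=7≠a[slow]=6 write a[3]=7 → slow++,fast++
(s=3,f=5) a[fast]=13≠a[slow]=7 write a[4]=13 → slow++,fast++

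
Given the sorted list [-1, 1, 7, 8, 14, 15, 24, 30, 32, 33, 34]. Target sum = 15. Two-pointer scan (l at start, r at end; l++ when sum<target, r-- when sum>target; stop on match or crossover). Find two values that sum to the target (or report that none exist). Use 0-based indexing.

(1, 14)

l=0 r=10: -1+34=33 >15, r--
l=0 r=9: -1+33=32 >15, r--
l=0 r=8: -1+32=31 >15, r--
l=0 r=7: -1+30=29 >15, r--
l=0 r=6: -1+24=23 >15, r--
l=0 r=5: -1+15=14 <15, l++
l=1 r=5: 1+15=16 >15, r--
l=1 r=4: 1+14=15, found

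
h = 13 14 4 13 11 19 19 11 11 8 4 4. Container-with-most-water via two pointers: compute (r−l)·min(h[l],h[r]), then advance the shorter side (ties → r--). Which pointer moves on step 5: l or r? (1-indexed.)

r

[1,12] min(13,4)*11=44 best=44 * → r--
[1,11] min(13,4)*10=40 best=44 → r--
[1,10] min(13,8)*9=72 best=72 * → r--
[1,9] min(13,11)*8=88 best=88 * → r--
[1,8] min(13,11)*7=77 best=88 → r--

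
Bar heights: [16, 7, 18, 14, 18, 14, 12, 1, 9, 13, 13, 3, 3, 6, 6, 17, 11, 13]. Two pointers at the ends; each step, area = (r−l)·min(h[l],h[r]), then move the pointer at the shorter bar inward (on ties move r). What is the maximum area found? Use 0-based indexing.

max area = 240

l=0 r=17: min(16,13)*17=221 best=221 *, r--
l=0 r=16: min(16,11)*16=176 best=221, r--
l=0 r=15: min(16,17)*15=240 best=240 *, l++
l=1 r=15: min(7,17)*14=98 best=240, l++
l=2 r=15: min(18,17)*13=221 best=240, r--
l=2 r=14: min(18,6)*12=72 best=240, r--
l=2 r=13: min(18,6)*11=66 best=240, r--
l=2 r=12: min(18,3)*10=30 best=240, r--
l=2 r=11: min(18,3)*9=27 best=240, r--
l=2 r=10: min(18,13)*8=104 best=240, r--
l=2 r=9: min(18,13)*7=91 best=240, r--
l=2 r=8: min(18,9)*6=54 best=240, r--
l=2 r=7: min(18,1)*5=5 best=240, r--
l=2 r=6: min(18,12)*4=48 best=240, r--
l=2 r=5: min(18,14)*3=42 best=240, r--
l=2 r=4: min(18,18)*2=36 best=240, r--
l=2 r=3: min(18,14)*1=14 best=240, r--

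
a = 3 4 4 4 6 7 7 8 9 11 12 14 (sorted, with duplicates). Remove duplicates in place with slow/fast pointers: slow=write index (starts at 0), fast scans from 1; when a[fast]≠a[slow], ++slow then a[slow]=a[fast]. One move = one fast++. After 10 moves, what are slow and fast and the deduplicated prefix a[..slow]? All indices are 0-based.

slow=0 fast=1: a[fast]=4≠a[slow]=3 write a[1]=4, slow++,fast++
slow=1 fast=2: a[fast]=4=a[slow] dup, fast++
slow=1 fast=3: a[fast]=4=a[slow] dup, fast++
slow=1 fast=4: a[fast]=6≠a[slow]=4 write a[2]=6, slow++,fast++
slow=2 fast=5: a[fast]=7≠a[slow]=6 write a[3]=7, slow++,fast++
slow=3 fast=6: a[fast]=7=a[slow] dup, fast++
slow=3 fast=7: a[fast]=8≠a[slow]=7 write a[4]=8, slow++,fast++
slow=4 fast=8: a[fast]=9≠a[slow]=8 write a[5]=9, slow++,fast++
slow=5 fast=9: a[fast]=11≠a[slow]=9 write a[6]=11, slow++,fast++
slow=6 fast=10: a[fast]=12≠a[slow]=11 write a[7]=12, slow++,fast++

slow=7, fast=11, prefix=[3, 4, 6, 7, 8, 9, 11, 12]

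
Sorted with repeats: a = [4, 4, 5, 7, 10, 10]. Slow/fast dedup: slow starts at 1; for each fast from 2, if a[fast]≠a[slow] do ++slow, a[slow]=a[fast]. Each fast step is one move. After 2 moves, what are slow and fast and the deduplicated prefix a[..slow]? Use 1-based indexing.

slow=2, fast=4, prefix=[4, 5]

(s=1,f=2) a[fast]=4=a[slow] dup → fast++
(s=1,f=3) a[fast]=5≠a[slow]=4 write a[2]=5 → slow++,fast++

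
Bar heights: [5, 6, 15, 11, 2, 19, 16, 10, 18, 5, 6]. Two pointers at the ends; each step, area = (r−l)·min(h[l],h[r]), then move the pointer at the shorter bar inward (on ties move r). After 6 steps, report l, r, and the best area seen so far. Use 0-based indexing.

[0,10] min(5,6)*10=50 best=50 * → l++
[1,10] min(6,6)*9=54 best=54 * → r--
[1,9] min(6,5)*8=40 best=54 → r--
[1,8] min(6,18)*7=42 best=54 → l++
[2,8] min(15,18)*6=90 best=90 * → l++
[3,8] min(11,18)*5=55 best=90 → l++

l=4, r=8, best area=90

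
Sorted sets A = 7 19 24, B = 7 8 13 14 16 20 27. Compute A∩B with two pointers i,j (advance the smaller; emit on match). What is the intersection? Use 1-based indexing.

[i=1,j=1] 7==7 emit → i++,j++
[i=2,j=2] 19>8 → j++
[i=2,j=3] 19>13 → j++
[i=2,j=4] 19>14 → j++
[i=2,j=5] 19>16 → j++
[i=2,j=6] 19<20 → i++
[i=3,j=6] 24>20 → j++
[i=3,j=7] 24<27 → i++

intersection = [7]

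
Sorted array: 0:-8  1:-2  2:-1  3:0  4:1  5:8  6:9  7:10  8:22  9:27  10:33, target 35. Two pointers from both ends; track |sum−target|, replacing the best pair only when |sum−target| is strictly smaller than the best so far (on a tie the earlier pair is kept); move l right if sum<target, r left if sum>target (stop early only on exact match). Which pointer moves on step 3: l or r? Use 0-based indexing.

l

l=0 r=10: -8+33=25 d=10 *, l++
l=1 r=10: -2+33=31 d=4 *, l++
l=2 r=10: -1+33=32 d=3 *, l++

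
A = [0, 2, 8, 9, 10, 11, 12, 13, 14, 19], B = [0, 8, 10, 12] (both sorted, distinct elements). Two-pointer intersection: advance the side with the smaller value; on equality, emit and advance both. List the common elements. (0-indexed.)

intersection = [0, 8, 10, 12]

i=0 j=0: 0==0 emit, i++,j++
i=1 j=1: 2<8, i++
i=2 j=1: 8==8 emit, i++,j++
i=3 j=2: 9<10, i++
i=4 j=2: 10==10 emit, i++,j++
i=5 j=3: 11<12, i++
i=6 j=3: 12==12 emit, i++,j++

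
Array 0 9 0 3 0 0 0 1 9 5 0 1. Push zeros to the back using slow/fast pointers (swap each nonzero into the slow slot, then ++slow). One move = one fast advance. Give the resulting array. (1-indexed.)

[9, 3, 1, 9, 5, 1, 0, 0, 0, 0, 0, 0]

(s=1,f=1) a[fast]=0 → fast++
(s=1,f=2) a[fast]=9≠0 swap→a[1]=9 → slow++,fast++
(s=2,f=3) a[fast]=0 → fast++
(s=2,f=4) a[fast]=3≠0 swap→a[2]=3 → slow++,fast++
(s=3,f=5) a[fast]=0 → fast++
(s=3,f=6) a[fast]=0 → fast++
(s=3,f=7) a[fast]=0 → fast++
(s=3,f=8) a[fast]=1≠0 swap→a[3]=1 → slow++,fast++
(s=4,f=9) a[fast]=9≠0 swap→a[4]=9 → slow++,fast++
(s=5,f=10) a[fast]=5≠0 swap→a[5]=5 → slow++,fast++
(s=6,f=11) a[fast]=0 → fast++
(s=6,f=12) a[fast]=1≠0 swap→a[6]=1 → slow++,fast++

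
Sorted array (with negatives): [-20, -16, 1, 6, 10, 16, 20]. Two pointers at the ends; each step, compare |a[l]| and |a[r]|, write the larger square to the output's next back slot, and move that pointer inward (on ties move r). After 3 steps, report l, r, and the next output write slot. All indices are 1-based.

l=2, r=5, next write slot=4

l=1 r=7: |-20|<=|20| out[7]=400, r--
l=1 r=6: |-20|>|16| out[6]=400, l++
l=2 r=6: |-16|<=|16| out[5]=256, r--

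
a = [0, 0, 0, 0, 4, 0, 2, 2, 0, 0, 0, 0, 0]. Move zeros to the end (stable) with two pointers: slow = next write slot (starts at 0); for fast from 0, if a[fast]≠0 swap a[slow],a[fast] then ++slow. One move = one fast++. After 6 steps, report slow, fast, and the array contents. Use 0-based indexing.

slow=0 fast=0: a[fast]=0, fast++
slow=0 fast=1: a[fast]=0, fast++
slow=0 fast=2: a[fast]=0, fast++
slow=0 fast=3: a[fast]=0, fast++
slow=0 fast=4: a[fast]=4≠0 swap→a[0]=4, slow++,fast++
slow=1 fast=5: a[fast]=0, fast++

slow=1, fast=6, a=[4, 0, 0, 0, 0, 0, 2, 2, 0, 0, 0, 0, 0]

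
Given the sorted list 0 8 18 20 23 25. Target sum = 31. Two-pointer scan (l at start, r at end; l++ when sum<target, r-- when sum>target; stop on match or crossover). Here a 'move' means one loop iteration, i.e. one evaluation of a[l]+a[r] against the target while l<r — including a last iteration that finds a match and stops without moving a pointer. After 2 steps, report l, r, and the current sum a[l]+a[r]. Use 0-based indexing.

l=1, r=4, sum=31

[0,5] 0+25=25 <31 → l++
[1,5] 8+25=33 >31 → r--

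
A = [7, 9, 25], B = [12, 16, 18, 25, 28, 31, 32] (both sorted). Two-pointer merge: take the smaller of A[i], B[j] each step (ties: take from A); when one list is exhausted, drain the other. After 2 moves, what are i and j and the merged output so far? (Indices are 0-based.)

i=2, j=0, merged so far=[7, 9]

[i=0,j=0] A[i]=7<=B[j]=12 take 7 → i++
[i=1,j=0] A[i]=9<=B[j]=12 take 9 → i++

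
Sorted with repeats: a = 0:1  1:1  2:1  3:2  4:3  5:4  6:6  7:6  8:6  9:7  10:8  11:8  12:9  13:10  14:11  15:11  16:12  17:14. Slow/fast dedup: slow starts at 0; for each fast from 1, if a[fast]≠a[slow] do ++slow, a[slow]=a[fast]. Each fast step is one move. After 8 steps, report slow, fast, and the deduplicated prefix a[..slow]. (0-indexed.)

(s=0,f=1) a[fast]=1=a[slow] dup → fast++
(s=0,f=2) a[fast]=1=a[slow] dup → fast++
(s=0,f=3) a[fast]=2≠a[slow]=1 write a[1]=2 → slow++,fast++
(s=1,f=4) a[fast]=3≠a[slow]=2 write a[2]=3 → slow++,fast++
(s=2,f=5) a[fast]=4≠a[slow]=3 write a[3]=4 → slow++,fast++
(s=3,f=6) a[fast]=6≠a[slow]=4 write a[4]=6 → slow++,fast++
(s=4,f=7) a[fast]=6=a[slow] dup → fast++
(s=4,f=8) a[fast]=6=a[slow] dup → fast++

slow=4, fast=9, prefix=[1, 2, 3, 4, 6]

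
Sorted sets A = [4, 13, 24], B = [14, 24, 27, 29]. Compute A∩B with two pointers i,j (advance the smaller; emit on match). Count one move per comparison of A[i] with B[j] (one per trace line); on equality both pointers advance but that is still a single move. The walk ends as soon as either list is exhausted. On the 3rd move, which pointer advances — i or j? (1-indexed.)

j

i=1 j=1: 4<14, i++
i=2 j=1: 13<14, i++
i=3 j=1: 24>14, j++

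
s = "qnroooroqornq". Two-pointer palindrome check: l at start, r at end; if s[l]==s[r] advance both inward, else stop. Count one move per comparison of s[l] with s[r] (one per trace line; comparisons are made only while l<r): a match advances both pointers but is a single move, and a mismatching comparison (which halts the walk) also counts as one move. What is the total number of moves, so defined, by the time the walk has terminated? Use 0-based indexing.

5 moves

l=0 r=12: 'q'=='q', l++,r--
l=1 r=11: 'n'=='n', l++,r--
l=2 r=10: 'r'=='r', l++,r--
l=3 r=9: 'o'=='o', l++,r--
l=4 r=8: 'o'!='q', stop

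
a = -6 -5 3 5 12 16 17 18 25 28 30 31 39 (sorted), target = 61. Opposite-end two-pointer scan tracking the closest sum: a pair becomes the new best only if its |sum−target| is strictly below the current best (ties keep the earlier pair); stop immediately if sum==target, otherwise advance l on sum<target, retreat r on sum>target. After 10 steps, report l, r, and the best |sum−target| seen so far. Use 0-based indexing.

[0,12] -6+39=33 d=28 * → l++
[1,12] -5+39=34 d=27 * → l++
[2,12] 3+39=42 d=19 * → l++
[3,12] 5+39=44 d=17 * → l++
[4,12] 12+39=51 d=10 * → l++
[5,12] 16+39=55 d=6 * → l++
[6,12] 17+39=56 d=5 * → l++
[7,12] 18+39=57 d=4 * → l++
[8,12] 25+39=64 d=3 * → r--
[8,11] 25+31=56 d=5 → l++

l=9, r=11, best |Δ|=3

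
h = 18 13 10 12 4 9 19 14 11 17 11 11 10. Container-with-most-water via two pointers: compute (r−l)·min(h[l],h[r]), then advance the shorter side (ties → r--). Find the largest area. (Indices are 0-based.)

max area = 153

[0,12] min(18,10)*12=120 best=120 * → r--
[0,11] min(18,11)*11=121 best=121 * → r--
[0,10] min(18,11)*10=110 best=121 → r--
[0,9] min(18,17)*9=153 best=153 * → r--
[0,8] min(18,11)*8=88 best=153 → r--
[0,7] min(18,14)*7=98 best=153 → r--
[0,6] min(18,19)*6=108 best=153 → l++
[1,6] min(13,19)*5=65 best=153 → l++
[2,6] min(10,19)*4=40 best=153 → l++
[3,6] min(12,19)*3=36 best=153 → l++
[4,6] min(4,19)*2=8 best=153 → l++
[5,6] min(9,19)*1=9 best=153 → l++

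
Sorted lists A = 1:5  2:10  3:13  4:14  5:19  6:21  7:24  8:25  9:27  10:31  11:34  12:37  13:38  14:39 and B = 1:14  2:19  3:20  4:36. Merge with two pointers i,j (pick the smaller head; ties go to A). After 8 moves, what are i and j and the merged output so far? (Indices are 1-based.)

[i=1,j=1] A[i]=5<=B[j]=14 take 5 → i++
[i=2,j=1] A[i]=10<=B[j]=14 take 10 → i++
[i=3,j=1] A[i]=13<=B[j]=14 take 13 → i++
[i=4,j=1] A[i]=14<=B[j]=14 take 14 → i++
[i=5,j=1] A[i]=19>B[j]=14 take 14 → j++
[i=5,j=2] A[i]=19<=B[j]=19 take 19 → i++
[i=6,j=2] A[i]=21>B[j]=19 take 19 → j++
[i=6,j=3] A[i]=21>B[j]=20 take 20 → j++

i=6, j=4, merged so far=[5, 10, 13, 14, 14, 19, 19, 20]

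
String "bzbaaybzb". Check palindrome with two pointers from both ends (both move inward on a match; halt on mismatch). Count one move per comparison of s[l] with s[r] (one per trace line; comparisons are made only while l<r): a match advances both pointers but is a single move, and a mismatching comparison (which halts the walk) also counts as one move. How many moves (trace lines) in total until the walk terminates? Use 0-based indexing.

[0,8] 'b'=='b' → l++,r--
[1,7] 'z'=='z' → l++,r--
[2,6] 'b'=='b' → l++,r--
[3,5] 'a'!='y' → stop

4 moves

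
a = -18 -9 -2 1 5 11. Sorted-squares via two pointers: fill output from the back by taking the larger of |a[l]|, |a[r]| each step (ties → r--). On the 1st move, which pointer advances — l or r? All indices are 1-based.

l=1 r=6: |-18|>|11| out[6]=324, l++

l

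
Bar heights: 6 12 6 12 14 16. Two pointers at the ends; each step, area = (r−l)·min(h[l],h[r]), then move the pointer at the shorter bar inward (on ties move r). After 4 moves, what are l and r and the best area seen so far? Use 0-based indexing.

[0,5] min(6,16)*5=30 best=30 * → l++
[1,5] min(12,16)*4=48 best=48 * → l++
[2,5] min(6,16)*3=18 best=48 → l++
[3,5] min(12,16)*2=24 best=48 → l++

l=4, r=5, best area=48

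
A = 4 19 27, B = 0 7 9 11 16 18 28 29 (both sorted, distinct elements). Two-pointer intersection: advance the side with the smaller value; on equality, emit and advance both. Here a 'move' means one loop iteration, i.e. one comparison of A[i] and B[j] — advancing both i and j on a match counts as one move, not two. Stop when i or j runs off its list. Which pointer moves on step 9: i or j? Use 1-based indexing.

i

[i=1,j=1] 4>0 → j++
[i=1,j=2] 4<7 → i++
[i=2,j=2] 19>7 → j++
[i=2,j=3] 19>9 → j++
[i=2,j=4] 19>11 → j++
[i=2,j=5] 19>16 → j++
[i=2,j=6] 19>18 → j++
[i=2,j=7] 19<28 → i++
[i=3,j=7] 27<28 → i++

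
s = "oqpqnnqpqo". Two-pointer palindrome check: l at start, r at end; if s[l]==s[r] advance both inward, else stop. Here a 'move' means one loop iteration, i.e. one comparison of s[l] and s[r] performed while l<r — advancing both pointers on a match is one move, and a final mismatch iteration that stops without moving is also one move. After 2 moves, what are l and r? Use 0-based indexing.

l=2, r=7

[0,9] 'o'=='o' → l++,r--
[1,8] 'q'=='q' → l++,r--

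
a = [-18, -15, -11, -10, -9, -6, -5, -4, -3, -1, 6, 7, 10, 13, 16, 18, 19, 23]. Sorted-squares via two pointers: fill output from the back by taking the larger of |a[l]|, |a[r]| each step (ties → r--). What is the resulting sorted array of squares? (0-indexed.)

l=0 r=17: |-18|<=|23| out[17]=529, r--
l=0 r=16: |-18|<=|19| out[16]=361, r--
l=0 r=15: |-18|<=|18| out[15]=324, r--
l=0 r=14: |-18|>|16| out[14]=324, l++
l=1 r=14: |-15|<=|16| out[13]=256, r--
l=1 r=13: |-15|>|13| out[12]=225, l++
l=2 r=13: |-11|<=|13| out[11]=169, r--
l=2 r=12: |-11|>|10| out[10]=121, l++
l=3 r=12: |-10|<=|10| out[9]=100, r--
l=3 r=11: |-10|>|7| out[8]=100, l++
l=4 r=11: |-9|>|7| out[7]=81, l++
l=5 r=11: |-6|<=|7| out[6]=49, r--
l=5 r=10: |-6|<=|6| out[5]=36, r--
l=5 r=9: |-6|>|-1| out[4]=36, l++
l=6 r=9: |-5|>|-1| out[3]=25, l++
l=7 r=9: |-4|>|-1| out[2]=16, l++
l=8 r=9: |-3|>|-1| out[1]=9, l++
l=9 r=9: |-1|<=|-1| out[0]=1, r--

[1, 9, 16, 25, 36, 36, 49, 81, 100, 100, 121, 169, 225, 256, 324, 324, 361, 529]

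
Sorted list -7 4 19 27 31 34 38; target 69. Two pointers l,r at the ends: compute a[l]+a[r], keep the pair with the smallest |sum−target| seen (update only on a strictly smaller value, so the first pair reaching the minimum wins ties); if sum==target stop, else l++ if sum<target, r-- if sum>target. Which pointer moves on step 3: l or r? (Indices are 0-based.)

l

l=0 r=6: -7+38=31 d=38 *, l++
l=1 r=6: 4+38=42 d=27 *, l++
l=2 r=6: 19+38=57 d=12 *, l++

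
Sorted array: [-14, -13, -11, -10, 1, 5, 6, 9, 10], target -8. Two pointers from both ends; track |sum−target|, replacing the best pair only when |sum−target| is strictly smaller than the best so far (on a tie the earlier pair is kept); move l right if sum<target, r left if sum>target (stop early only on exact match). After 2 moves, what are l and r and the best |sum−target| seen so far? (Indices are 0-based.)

l=0 r=8: -14+10=-4 d=4 *, r--
l=0 r=7: -14+9=-5 d=3 *, r--

l=0, r=6, best |Δ|=3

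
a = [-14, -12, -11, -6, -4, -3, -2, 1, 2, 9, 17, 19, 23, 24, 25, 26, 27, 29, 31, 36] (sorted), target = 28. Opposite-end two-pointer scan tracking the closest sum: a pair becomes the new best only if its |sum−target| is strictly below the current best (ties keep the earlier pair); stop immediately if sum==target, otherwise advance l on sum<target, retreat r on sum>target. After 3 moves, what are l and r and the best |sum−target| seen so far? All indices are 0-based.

[0,19] -14+36=22 d=6 * → l++
[1,19] -12+36=24 d=4 * → l++
[2,19] -11+36=25 d=3 * → l++

l=3, r=19, best |Δ|=3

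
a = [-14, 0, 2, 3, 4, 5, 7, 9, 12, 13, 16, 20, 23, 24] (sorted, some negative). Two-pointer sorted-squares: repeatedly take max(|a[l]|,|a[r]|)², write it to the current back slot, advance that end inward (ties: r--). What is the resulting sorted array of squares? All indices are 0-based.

[0, 4, 9, 16, 25, 49, 81, 144, 169, 196, 256, 400, 529, 576]

[0,13] |-14|<=|24| out[13]=576 → r--
[0,12] |-14|<=|23| out[12]=529 → r--
[0,11] |-14|<=|20| out[11]=400 → r--
[0,10] |-14|<=|16| out[10]=256 → r--
[0,9] |-14|>|13| out[9]=196 → l++
[1,9] |0|<=|13| out[8]=169 → r--
[1,8] |0|<=|12| out[7]=144 → r--
[1,7] |0|<=|9| out[6]=81 → r--
[1,6] |0|<=|7| out[5]=49 → r--
[1,5] |0|<=|5| out[4]=25 → r--
[1,4] |0|<=|4| out[3]=16 → r--
[1,3] |0|<=|3| out[2]=9 → r--
[1,2] |0|<=|2| out[1]=4 → r--
[1,1] |0|<=|0| out[0]=0 → r--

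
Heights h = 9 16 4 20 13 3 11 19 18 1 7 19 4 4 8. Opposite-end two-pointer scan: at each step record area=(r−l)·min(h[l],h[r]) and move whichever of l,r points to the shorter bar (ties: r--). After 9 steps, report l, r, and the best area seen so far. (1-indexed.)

l=4, r=9, best area=160

[1,15] min(9,8)*14=112 best=112 * → r--
[1,14] min(9,4)*13=52 best=112 → r--
[1,13] min(9,4)*12=48 best=112 → r--
[1,12] min(9,19)*11=99 best=112 → l++
[2,12] min(16,19)*10=160 best=160 * → l++
[3,12] min(4,19)*9=36 best=160 → l++
[4,12] min(20,19)*8=152 best=160 → r--
[4,11] min(20,7)*7=49 best=160 → r--
[4,10] min(20,1)*6=6 best=160 → r--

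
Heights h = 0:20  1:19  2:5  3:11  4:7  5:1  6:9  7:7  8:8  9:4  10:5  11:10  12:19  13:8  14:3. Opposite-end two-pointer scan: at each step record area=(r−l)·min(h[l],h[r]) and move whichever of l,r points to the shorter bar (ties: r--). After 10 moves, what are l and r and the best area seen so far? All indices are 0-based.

l=0, r=4, best area=228

l=0 r=14: min(20,3)*14=42 best=42 *, r--
l=0 r=13: min(20,8)*13=104 best=104 *, r--
l=0 r=12: min(20,19)*12=228 best=228 *, r--
l=0 r=11: min(20,10)*11=110 best=228, r--
l=0 r=10: min(20,5)*10=50 best=228, r--
l=0 r=9: min(20,4)*9=36 best=228, r--
l=0 r=8: min(20,8)*8=64 best=228, r--
l=0 r=7: min(20,7)*7=49 best=228, r--
l=0 r=6: min(20,9)*6=54 best=228, r--
l=0 r=5: min(20,1)*5=5 best=228, r--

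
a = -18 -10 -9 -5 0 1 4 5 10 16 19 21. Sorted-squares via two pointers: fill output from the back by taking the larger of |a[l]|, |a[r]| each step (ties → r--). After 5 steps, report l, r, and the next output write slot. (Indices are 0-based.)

l=1, r=7, next write slot=6

[0,11] |-18|<=|21| out[11]=441 → r--
[0,10] |-18|<=|19| out[10]=361 → r--
[0,9] |-18|>|16| out[9]=324 → l++
[1,9] |-10|<=|16| out[8]=256 → r--
[1,8] |-10|<=|10| out[7]=100 → r--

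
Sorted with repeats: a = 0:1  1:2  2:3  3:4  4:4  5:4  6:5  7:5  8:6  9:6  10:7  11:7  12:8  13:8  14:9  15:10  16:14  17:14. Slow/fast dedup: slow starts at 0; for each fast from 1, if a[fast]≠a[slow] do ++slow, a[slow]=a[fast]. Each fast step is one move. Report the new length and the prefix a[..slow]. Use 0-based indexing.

(s=0,f=1) a[fast]=2≠a[slow]=1 write a[1]=2 → slow++,fast++
(s=1,f=2) a[fast]=3≠a[slow]=2 write a[2]=3 → slow++,fast++
(s=2,f=3) a[fast]=4≠a[slow]=3 write a[3]=4 → slow++,fast++
(s=3,f=4) a[fast]=4=a[slow] dup → fast++
(s=3,f=5) a[fast]=4=a[slow] dup → fast++
(s=3,f=6) a[fast]=5≠a[slow]=4 write a[4]=5 → slow++,fast++
(s=4,f=7) a[fast]=5=a[slow] dup → fast++
(s=4,f=8) a[fast]=6≠a[slow]=5 write a[5]=6 → slow++,fast++
(s=5,f=9) a[fast]=6=a[slow] dup → fast++
(s=5,f=10) a[fast]=7≠a[slow]=6 write a[6]=7 → slow++,fast++
(s=6,f=11) a[fast]=7=a[slow] dup → fast++
(s=6,f=12) a[fast]=8≠a[slow]=7 write a[7]=8 → slow++,fast++
(s=7,f=13) a[fast]=8=a[slow] dup → fast++
(s=7,f=14) a[fast]=9≠a[slow]=8 write a[8]=9 → slow++,fast++
(s=8,f=15) a[fast]=10≠a[slow]=9 write a[9]=10 → slow++,fast++
(s=9,f=16) a[fast]=14≠a[slow]=10 write a[10]=14 → slow++,fast++
(s=10,f=17) a[fast]=14=a[slow] dup → fast++

length 11; prefix = [1, 2, 3, 4, 5, 6, 7, 8, 9, 10, 14]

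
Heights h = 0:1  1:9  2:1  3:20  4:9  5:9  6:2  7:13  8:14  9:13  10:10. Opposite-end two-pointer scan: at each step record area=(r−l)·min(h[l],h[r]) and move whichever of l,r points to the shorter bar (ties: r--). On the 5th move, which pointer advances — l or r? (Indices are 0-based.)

l=0 r=10: min(1,10)*10=10 best=10 *, l++
l=1 r=10: min(9,10)*9=81 best=81 *, l++
l=2 r=10: min(1,10)*8=8 best=81, l++
l=3 r=10: min(20,10)*7=70 best=81, r--
l=3 r=9: min(20,13)*6=78 best=81, r--

r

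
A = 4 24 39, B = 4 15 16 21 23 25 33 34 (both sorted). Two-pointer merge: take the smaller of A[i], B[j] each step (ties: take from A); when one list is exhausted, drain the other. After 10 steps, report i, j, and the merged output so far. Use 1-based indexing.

i=3, j=9, merged so far=[4, 4, 15, 16, 21, 23, 24, 25, 33, 34]

i=1 j=1: A[i]=4<=B[j]=4 take 4, i++
i=2 j=1: A[i]=24>B[j]=4 take 4, j++
i=2 j=2: A[i]=24>B[j]=15 take 15, j++
i=2 j=3: A[i]=24>B[j]=16 take 16, j++
i=2 j=4: A[i]=24>B[j]=21 take 21, j++
i=2 j=5: A[i]=24>B[j]=23 take 23, j++
i=2 j=6: A[i]=24<=B[j]=25 take 24, i++
i=3 j=6: A[i]=39>B[j]=25 take 25, j++
i=3 j=7: A[i]=39>B[j]=33 take 33, j++
i=3 j=8: A[i]=39>B[j]=34 take 34, j++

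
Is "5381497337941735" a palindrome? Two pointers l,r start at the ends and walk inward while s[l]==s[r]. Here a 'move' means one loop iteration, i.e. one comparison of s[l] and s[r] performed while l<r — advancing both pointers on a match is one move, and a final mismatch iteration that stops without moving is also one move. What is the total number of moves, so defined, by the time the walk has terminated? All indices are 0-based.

l=0 r=15: '5'=='5', l++,r--
l=1 r=14: '3'=='3', l++,r--
l=2 r=13: '8'!='7', stop

3 moves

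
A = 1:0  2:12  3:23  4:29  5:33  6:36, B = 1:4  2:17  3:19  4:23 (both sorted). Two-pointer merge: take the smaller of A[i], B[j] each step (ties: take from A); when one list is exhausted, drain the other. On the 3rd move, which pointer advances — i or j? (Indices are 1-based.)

i

[i=1,j=1] A[i]=0<=B[j]=4 take 0 → i++
[i=2,j=1] A[i]=12>B[j]=4 take 4 → j++
[i=2,j=2] A[i]=12<=B[j]=17 take 12 → i++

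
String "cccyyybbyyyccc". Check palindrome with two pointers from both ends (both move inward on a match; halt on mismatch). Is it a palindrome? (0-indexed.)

[0,13] 'c'=='c' → l++,r--
[1,12] 'c'=='c' → l++,r--
[2,11] 'c'=='c' → l++,r--
[3,10] 'y'=='y' → l++,r--
[4,9] 'y'=='y' → l++,r--
[5,8] 'y'=='y' → l++,r--
[6,7] 'b'=='b' → l++,r--

palindrome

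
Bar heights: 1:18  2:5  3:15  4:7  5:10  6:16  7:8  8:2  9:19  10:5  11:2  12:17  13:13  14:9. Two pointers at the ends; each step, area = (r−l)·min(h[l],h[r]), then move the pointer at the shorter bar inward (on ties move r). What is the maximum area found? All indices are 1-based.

l=1 r=14: min(18,9)*13=117 best=117 *, r--
l=1 r=13: min(18,13)*12=156 best=156 *, r--
l=1 r=12: min(18,17)*11=187 best=187 *, r--
l=1 r=11: min(18,2)*10=20 best=187, r--
l=1 r=10: min(18,5)*9=45 best=187, r--
l=1 r=9: min(18,19)*8=144 best=187, l++
l=2 r=9: min(5,19)*7=35 best=187, l++
l=3 r=9: min(15,19)*6=90 best=187, l++
l=4 r=9: min(7,19)*5=35 best=187, l++
l=5 r=9: min(10,19)*4=40 best=187, l++
l=6 r=9: min(16,19)*3=48 best=187, l++
l=7 r=9: min(8,19)*2=16 best=187, l++
l=8 r=9: min(2,19)*1=2 best=187, l++

max area = 187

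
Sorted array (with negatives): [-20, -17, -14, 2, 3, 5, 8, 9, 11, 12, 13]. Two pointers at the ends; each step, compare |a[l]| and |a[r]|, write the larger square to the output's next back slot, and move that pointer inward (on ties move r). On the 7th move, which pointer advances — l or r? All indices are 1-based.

l=1 r=11: |-20|>|13| out[11]=400, l++
l=2 r=11: |-17|>|13| out[10]=289, l++
l=3 r=11: |-14|>|13| out[9]=196, l++
l=4 r=11: |2|<=|13| out[8]=169, r--
l=4 r=10: |2|<=|12| out[7]=144, r--
l=4 r=9: |2|<=|11| out[6]=121, r--
l=4 r=8: |2|<=|9| out[5]=81, r--

r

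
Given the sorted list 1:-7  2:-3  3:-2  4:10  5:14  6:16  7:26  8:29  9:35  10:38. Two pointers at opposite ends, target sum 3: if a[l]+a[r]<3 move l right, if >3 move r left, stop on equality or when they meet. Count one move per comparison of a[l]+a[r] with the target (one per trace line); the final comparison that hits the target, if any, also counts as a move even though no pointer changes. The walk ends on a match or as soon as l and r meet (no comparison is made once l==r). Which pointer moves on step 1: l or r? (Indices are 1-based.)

[1,10] -7+38=31 >3 → r--

r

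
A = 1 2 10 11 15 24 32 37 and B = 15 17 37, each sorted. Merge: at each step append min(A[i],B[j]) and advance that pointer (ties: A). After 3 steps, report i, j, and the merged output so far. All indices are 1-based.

i=4, j=1, merged so far=[1, 2, 10]

[i=1,j=1] A[i]=1<=B[j]=15 take 1 → i++
[i=2,j=1] A[i]=2<=B[j]=15 take 2 → i++
[i=3,j=1] A[i]=10<=B[j]=15 take 10 → i++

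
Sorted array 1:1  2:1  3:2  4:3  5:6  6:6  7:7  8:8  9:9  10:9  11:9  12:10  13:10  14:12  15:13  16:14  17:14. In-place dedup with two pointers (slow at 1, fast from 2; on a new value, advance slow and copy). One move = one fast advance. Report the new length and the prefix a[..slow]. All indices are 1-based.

length 11; prefix = [1, 2, 3, 6, 7, 8, 9, 10, 12, 13, 14]

slow=1 fast=2: a[fast]=1=a[slow] dup, fast++
slow=1 fast=3: a[fast]=2≠a[slow]=1 write a[2]=2, slow++,fast++
slow=2 fast=4: a[fast]=3≠a[slow]=2 write a[3]=3, slow++,fast++
slow=3 fast=5: a[fast]=6≠a[slow]=3 write a[4]=6, slow++,fast++
slow=4 fast=6: a[fast]=6=a[slow] dup, fast++
slow=4 fast=7: a[fast]=7≠a[slow]=6 write a[5]=7, slow++,fast++
slow=5 fast=8: a[fast]=8≠a[slow]=7 write a[6]=8, slow++,fast++
slow=6 fast=9: a[fast]=9≠a[slow]=8 write a[7]=9, slow++,fast++
slow=7 fast=10: a[fast]=9=a[slow] dup, fast++
slow=7 fast=11: a[fast]=9=a[slow] dup, fast++
slow=7 fast=12: a[fast]=10≠a[slow]=9 write a[8]=10, slow++,fast++
slow=8 fast=13: a[fast]=10=a[slow] dup, fast++
slow=8 fast=14: a[fast]=12≠a[slow]=10 write a[9]=12, slow++,fast++
slow=9 fast=15: a[fast]=13≠a[slow]=12 write a[10]=13, slow++,fast++
slow=10 fast=16: a[fast]=14≠a[slow]=13 write a[11]=14, slow++,fast++
slow=11 fast=17: a[fast]=14=a[slow] dup, fast++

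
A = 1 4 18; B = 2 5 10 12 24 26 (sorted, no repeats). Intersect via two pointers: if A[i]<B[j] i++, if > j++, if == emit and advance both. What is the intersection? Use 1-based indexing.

intersection = []

i=1 j=1: 1<2, i++
i=2 j=1: 4>2, j++
i=2 j=2: 4<5, i++
i=3 j=2: 18>5, j++
i=3 j=3: 18>10, j++
i=3 j=4: 18>12, j++
i=3 j=5: 18<24, i++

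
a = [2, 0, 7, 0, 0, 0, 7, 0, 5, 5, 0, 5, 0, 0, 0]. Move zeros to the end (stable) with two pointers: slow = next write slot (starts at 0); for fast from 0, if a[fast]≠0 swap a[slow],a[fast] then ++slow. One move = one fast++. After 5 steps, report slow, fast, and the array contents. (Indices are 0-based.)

slow=2, fast=5, a=[2, 7, 0, 0, 0, 0, 7, 0, 5, 5, 0, 5, 0, 0, 0]

slow=0 fast=0: a[fast]=2≠0 swap→a[0]=2, slow++,fast++
slow=1 fast=1: a[fast]=0, fast++
slow=1 fast=2: a[fast]=7≠0 swap→a[1]=7, slow++,fast++
slow=2 fast=3: a[fast]=0, fast++
slow=2 fast=4: a[fast]=0, fast++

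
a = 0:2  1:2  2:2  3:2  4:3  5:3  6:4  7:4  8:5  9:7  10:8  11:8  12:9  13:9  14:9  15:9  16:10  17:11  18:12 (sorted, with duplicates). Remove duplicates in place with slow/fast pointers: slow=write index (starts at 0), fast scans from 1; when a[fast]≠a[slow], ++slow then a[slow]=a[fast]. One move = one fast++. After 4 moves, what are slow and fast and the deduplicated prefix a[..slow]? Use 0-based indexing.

slow=1, fast=5, prefix=[2, 3]

slow=0 fast=1: a[fast]=2=a[slow] dup, fast++
slow=0 fast=2: a[fast]=2=a[slow] dup, fast++
slow=0 fast=3: a[fast]=2=a[slow] dup, fast++
slow=0 fast=4: a[fast]=3≠a[slow]=2 write a[1]=3, slow++,fast++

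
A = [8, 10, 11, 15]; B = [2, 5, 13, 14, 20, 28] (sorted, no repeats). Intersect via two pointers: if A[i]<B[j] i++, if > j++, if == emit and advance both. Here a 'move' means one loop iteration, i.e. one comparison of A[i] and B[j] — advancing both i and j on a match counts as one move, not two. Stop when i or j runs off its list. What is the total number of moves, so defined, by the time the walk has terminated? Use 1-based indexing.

i=1 j=1: 8>2, j++
i=1 j=2: 8>5, j++
i=1 j=3: 8<13, i++
i=2 j=3: 10<13, i++
i=3 j=3: 11<13, i++
i=4 j=3: 15>13, j++
i=4 j=4: 15>14, j++
i=4 j=5: 15<20, i++

8 moves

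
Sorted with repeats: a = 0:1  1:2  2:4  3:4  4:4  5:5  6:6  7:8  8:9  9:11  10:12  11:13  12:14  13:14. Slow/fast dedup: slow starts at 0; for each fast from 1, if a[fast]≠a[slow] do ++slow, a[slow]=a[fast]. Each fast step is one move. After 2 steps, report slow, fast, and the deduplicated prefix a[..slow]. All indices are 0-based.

slow=0 fast=1: a[fast]=2≠a[slow]=1 write a[1]=2, slow++,fast++
slow=1 fast=2: a[fast]=4≠a[slow]=2 write a[2]=4, slow++,fast++

slow=2, fast=3, prefix=[1, 2, 4]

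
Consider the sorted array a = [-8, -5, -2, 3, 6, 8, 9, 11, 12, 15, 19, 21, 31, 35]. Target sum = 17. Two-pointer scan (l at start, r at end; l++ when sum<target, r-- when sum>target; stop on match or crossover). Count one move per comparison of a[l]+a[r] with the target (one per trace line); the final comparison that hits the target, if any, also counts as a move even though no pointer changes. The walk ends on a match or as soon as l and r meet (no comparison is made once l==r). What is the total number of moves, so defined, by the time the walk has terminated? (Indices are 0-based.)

[0,13] -8+35=27 >17 → r--
[0,12] -8+31=23 >17 → r--
[0,11] -8+21=13 <17 → l++
[1,11] -5+21=16 <17 → l++
[2,11] -2+21=19 >17 → r--
[2,10] -2+19=17 → found

6 moves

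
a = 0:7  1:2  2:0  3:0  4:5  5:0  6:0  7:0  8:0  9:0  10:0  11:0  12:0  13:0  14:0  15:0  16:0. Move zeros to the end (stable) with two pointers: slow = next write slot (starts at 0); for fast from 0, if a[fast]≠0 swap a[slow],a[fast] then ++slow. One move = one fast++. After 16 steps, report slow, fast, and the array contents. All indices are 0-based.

slow=3, fast=16, a=[7, 2, 5, 0, 0, 0, 0, 0, 0, 0, 0, 0, 0, 0, 0, 0, 0]

(s=0,f=0) a[fast]=7≠0 swap→a[0]=7 → slow++,fast++
(s=1,f=1) a[fast]=2≠0 swap→a[1]=2 → slow++,fast++
(s=2,f=2) a[fast]=0 → fast++
(s=2,f=3) a[fast]=0 → fast++
(s=2,f=4) a[fast]=5≠0 swap→a[2]=5 → slow++,fast++
(s=3,f=5) a[fast]=0 → fast++
(s=3,f=6) a[fast]=0 → fast++
(s=3,f=7) a[fast]=0 → fast++
(s=3,f=8) a[fast]=0 → fast++
(s=3,f=9) a[fast]=0 → fast++
(s=3,f=10) a[fast]=0 → fast++
(s=3,f=11) a[fast]=0 → fast++
(s=3,f=12) a[fast]=0 → fast++
(s=3,f=13) a[fast]=0 → fast++
(s=3,f=14) a[fast]=0 → fast++
(s=3,f=15) a[fast]=0 → fast++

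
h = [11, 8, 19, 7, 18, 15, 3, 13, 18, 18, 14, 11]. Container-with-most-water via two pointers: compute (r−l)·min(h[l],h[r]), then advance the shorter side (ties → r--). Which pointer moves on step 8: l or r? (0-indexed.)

r

[0,11] min(11,11)*11=121 best=121 * → r--
[0,10] min(11,14)*10=110 best=121 → l++
[1,10] min(8,14)*9=72 best=121 → l++
[2,10] min(19,14)*8=112 best=121 → r--
[2,9] min(19,18)*7=126 best=126 * → r--
[2,8] min(19,18)*6=108 best=126 → r--
[2,7] min(19,13)*5=65 best=126 → r--
[2,6] min(19,3)*4=12 best=126 → r--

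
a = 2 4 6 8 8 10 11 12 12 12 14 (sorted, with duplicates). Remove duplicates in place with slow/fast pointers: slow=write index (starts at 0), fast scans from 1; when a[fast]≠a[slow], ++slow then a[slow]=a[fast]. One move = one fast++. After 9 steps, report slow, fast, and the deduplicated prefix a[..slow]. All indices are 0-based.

(s=0,f=1) a[fast]=4≠a[slow]=2 write a[1]=4 → slow++,fast++
(s=1,f=2) a[fast]=6≠a[slow]=4 write a[2]=6 → slow++,fast++
(s=2,f=3) a[fast]=8≠a[slow]=6 write a[3]=8 → slow++,fast++
(s=3,f=4) a[fast]=8=a[slow] dup → fast++
(s=3,f=5) a[fast]=10≠a[slow]=8 write a[4]=10 → slow++,fast++
(s=4,f=6) a[fast]=11≠a[slow]=10 write a[5]=11 → slow++,fast++
(s=5,f=7) a[fast]=12≠a[slow]=11 write a[6]=12 → slow++,fast++
(s=6,f=8) a[fast]=12=a[slow] dup → fast++
(s=6,f=9) a[fast]=12=a[slow] dup → fast++

slow=6, fast=10, prefix=[2, 4, 6, 8, 10, 11, 12]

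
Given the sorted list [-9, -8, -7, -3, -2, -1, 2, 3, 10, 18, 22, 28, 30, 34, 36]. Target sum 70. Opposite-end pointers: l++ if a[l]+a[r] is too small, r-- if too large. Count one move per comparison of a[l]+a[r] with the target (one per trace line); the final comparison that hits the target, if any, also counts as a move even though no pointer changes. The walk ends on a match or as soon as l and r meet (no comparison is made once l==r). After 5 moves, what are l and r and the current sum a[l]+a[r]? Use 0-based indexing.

l=5, r=14, sum=35

l=0 r=14: -9+36=27 <70, l++
l=1 r=14: -8+36=28 <70, l++
l=2 r=14: -7+36=29 <70, l++
l=3 r=14: -3+36=33 <70, l++
l=4 r=14: -2+36=34 <70, l++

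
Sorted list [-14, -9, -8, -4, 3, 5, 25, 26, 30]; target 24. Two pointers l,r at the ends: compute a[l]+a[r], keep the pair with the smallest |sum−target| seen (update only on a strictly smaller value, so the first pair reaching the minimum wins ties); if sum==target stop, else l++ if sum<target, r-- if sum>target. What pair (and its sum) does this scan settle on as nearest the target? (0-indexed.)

l=0 r=8: -14+30=16 d=8 *, l++
l=1 r=8: -9+30=21 d=3 *, l++
l=2 r=8: -8+30=22 d=2 *, l++
l=3 r=8: -4+30=26 d=2, r--
l=3 r=7: -4+26=22 d=2, l++
l=4 r=7: 3+26=29 d=5, r--
l=4 r=6: 3+25=28 d=4, r--
l=4 r=5: 3+5=8 d=16, l++

pair (-8, 30) with sum 22 (|Δ|=2)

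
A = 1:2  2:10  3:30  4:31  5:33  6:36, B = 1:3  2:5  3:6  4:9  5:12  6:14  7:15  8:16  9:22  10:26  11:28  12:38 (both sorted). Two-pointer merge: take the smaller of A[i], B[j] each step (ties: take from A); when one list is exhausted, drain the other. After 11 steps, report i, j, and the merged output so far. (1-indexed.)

[i=1,j=1] A[i]=2<=B[j]=3 take 2 → i++
[i=2,j=1] A[i]=10>B[j]=3 take 3 → j++
[i=2,j=2] A[i]=10>B[j]=5 take 5 → j++
[i=2,j=3] A[i]=10>B[j]=6 take 6 → j++
[i=2,j=4] A[i]=10>B[j]=9 take 9 → j++
[i=2,j=5] A[i]=10<=B[j]=12 take 10 → i++
[i=3,j=5] A[i]=30>B[j]=12 take 12 → j++
[i=3,j=6] A[i]=30>B[j]=14 take 14 → j++
[i=3,j=7] A[i]=30>B[j]=15 take 15 → j++
[i=3,j=8] A[i]=30>B[j]=16 take 16 → j++
[i=3,j=9] A[i]=30>B[j]=22 take 22 → j++

i=3, j=10, merged so far=[2, 3, 5, 6, 9, 10, 12, 14, 15, 16, 22]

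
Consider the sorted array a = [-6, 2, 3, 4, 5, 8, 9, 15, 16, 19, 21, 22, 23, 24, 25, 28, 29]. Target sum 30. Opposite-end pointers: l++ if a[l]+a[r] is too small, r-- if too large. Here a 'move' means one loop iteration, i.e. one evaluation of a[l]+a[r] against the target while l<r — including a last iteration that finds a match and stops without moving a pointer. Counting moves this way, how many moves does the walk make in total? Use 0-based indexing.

l=0 r=16: -6+29=23 <30, l++
l=1 r=16: 2+29=31 >30, r--
l=1 r=15: 2+28=30, found

3 moves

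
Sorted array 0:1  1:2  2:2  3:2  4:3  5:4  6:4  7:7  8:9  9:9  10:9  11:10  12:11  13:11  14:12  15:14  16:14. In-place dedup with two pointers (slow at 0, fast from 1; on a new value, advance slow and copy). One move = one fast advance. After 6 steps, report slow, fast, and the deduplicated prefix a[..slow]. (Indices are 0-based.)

slow=3, fast=7, prefix=[1, 2, 3, 4]

(s=0,f=1) a[fast]=2≠a[slow]=1 write a[1]=2 → slow++,fast++
(s=1,f=2) a[fast]=2=a[slow] dup → fast++
(s=1,f=3) a[fast]=2=a[slow] dup → fast++
(s=1,f=4) a[fast]=3≠a[slow]=2 write a[2]=3 → slow++,fast++
(s=2,f=5) a[fast]=4≠a[slow]=3 write a[3]=4 → slow++,fast++
(s=3,f=6) a[fast]=4=a[slow] dup → fast++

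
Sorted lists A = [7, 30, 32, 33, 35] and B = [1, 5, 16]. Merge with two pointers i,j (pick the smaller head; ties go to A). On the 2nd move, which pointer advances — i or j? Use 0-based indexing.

i=0 j=0: A[i]=7>B[j]=1 take 1, j++
i=0 j=1: A[i]=7>B[j]=5 take 5, j++

j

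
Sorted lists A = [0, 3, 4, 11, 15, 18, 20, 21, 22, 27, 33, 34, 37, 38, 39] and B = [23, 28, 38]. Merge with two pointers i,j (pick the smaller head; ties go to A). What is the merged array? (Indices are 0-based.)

[0, 3, 4, 11, 15, 18, 20, 21, 22, 23, 27, 28, 33, 34, 37, 38, 38, 39]

i=0 j=0: A[i]=0<=B[j]=23 take 0, i++
i=1 j=0: A[i]=3<=B[j]=23 take 3, i++
i=2 j=0: A[i]=4<=B[j]=23 take 4, i++
i=3 j=0: A[i]=11<=B[j]=23 take 11, i++
i=4 j=0: A[i]=15<=B[j]=23 take 15, i++
i=5 j=0: A[i]=18<=B[j]=23 take 18, i++
i=6 j=0: A[i]=20<=B[j]=23 take 20, i++
i=7 j=0: A[i]=21<=B[j]=23 take 21, i++
i=8 j=0: A[i]=22<=B[j]=23 take 22, i++
i=9 j=0: A[i]=27>B[j]=23 take 23, j++
i=9 j=1: A[i]=27<=B[j]=28 take 27, i++
i=10 j=1: A[i]=33>B[j]=28 take 28, j++
i=10 j=2: A[i]=33<=B[j]=38 take 33, i++
i=11 j=2: A[i]=34<=B[j]=38 take 34, i++
i=12 j=2: A[i]=37<=B[j]=38 take 37, i++
i=13 j=2: A[i]=38<=B[j]=38 take 38, i++
i=14 j=2: A[i]=39>B[j]=38 take 38, j++
i=14 j=3: B done, take A[i]=39, i++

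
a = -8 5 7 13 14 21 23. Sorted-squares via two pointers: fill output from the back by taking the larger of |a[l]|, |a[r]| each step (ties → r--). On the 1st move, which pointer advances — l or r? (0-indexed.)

l=0 r=6: |-8|<=|23| out[6]=529, r--

r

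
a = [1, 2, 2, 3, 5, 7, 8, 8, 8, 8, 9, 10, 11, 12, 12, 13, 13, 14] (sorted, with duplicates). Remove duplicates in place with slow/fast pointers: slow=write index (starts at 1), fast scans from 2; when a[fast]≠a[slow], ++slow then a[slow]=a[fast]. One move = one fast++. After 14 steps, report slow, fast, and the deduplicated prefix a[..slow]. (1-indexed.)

slow=1 fast=2: a[fast]=2≠a[slow]=1 write a[2]=2, slow++,fast++
slow=2 fast=3: a[fast]=2=a[slow] dup, fast++
slow=2 fast=4: a[fast]=3≠a[slow]=2 write a[3]=3, slow++,fast++
slow=3 fast=5: a[fast]=5≠a[slow]=3 write a[4]=5, slow++,fast++
slow=4 fast=6: a[fast]=7≠a[slow]=5 write a[5]=7, slow++,fast++
slow=5 fast=7: a[fast]=8≠a[slow]=7 write a[6]=8, slow++,fast++
slow=6 fast=8: a[fast]=8=a[slow] dup, fast++
slow=6 fast=9: a[fast]=8=a[slow] dup, fast++
slow=6 fast=10: a[fast]=8=a[slow] dup, fast++
slow=6 fast=11: a[fast]=9≠a[slow]=8 write a[7]=9, slow++,fast++
slow=7 fast=12: a[fast]=10≠a[slow]=9 write a[8]=10, slow++,fast++
slow=8 fast=13: a[fast]=11≠a[slow]=10 write a[9]=11, slow++,fast++
slow=9 fast=14: a[fast]=12≠a[slow]=11 write a[10]=12, slow++,fast++
slow=10 fast=15: a[fast]=12=a[slow] dup, fast++

slow=10, fast=16, prefix=[1, 2, 3, 5, 7, 8, 9, 10, 11, 12]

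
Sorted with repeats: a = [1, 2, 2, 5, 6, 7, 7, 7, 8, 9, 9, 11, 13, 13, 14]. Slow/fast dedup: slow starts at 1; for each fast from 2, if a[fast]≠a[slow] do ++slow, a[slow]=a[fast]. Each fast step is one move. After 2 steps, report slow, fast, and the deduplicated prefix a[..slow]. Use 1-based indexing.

(s=1,f=2) a[fast]=2≠a[slow]=1 write a[2]=2 → slow++,fast++
(s=2,f=3) a[fast]=2=a[slow] dup → fast++

slow=2, fast=4, prefix=[1, 2]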